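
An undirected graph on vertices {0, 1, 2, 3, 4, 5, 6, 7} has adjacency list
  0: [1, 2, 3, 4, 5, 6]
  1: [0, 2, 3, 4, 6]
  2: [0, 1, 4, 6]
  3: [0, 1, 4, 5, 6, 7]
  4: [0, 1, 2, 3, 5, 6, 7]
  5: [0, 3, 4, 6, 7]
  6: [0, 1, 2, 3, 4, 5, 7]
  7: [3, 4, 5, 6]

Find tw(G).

4

A width-4 tree decomposition is:
Bags: B1 = {0, 1, 3, 4, 6}  B2 = {0, 3, 4, 5, 6}  B3 = {0, 1, 2, 4, 6}  B4 = {3, 4, 5, 6, 7}
Tree: B1–B2, B1–B3, B2–B4
Every bag has size at most 5, so the width is 5 − 1 = 4 and tw(G) ≤ 4. For the lower bound, the 5 vertices {0, 1, 2, 4, 6} are pairwise adjacent, and any tree decomposition puts a clique entirely inside one bag — forcing width ≥ 4. The upper and lower bounds meet at 4, so that is the treewidth.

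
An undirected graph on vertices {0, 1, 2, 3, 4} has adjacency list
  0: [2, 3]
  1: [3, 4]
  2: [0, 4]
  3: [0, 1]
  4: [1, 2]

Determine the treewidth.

2

A width-2 tree decomposition is:
Bags: B1 = {0, 2, 3}  B2 = {1, 2, 3}  B3 = {1, 2, 4}
Tree: B1–B2, B2–B3
Every bag has size at most 3, so the width is 3 − 1 = 2 and tw(G) ≤ 2. The edges 2–0–3–1–4–2 form a cycle, so G is not a tree and its treewidth is at least 2. Combining the bounds, tw(G) = 2.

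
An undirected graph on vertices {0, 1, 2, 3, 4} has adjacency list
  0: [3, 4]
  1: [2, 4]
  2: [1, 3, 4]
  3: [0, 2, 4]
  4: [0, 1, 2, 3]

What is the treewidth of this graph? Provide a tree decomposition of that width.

Every bag has size at most 3, so the width is 3 − 1 = 2 and tw(G) ≤ 2. On the other hand G contains the 3-clique {0, 3, 4}. A clique must lie in a single bag of any decomposition, so no decomposition can have width below 2. Therefore the treewidth is 2.

Treewidth 2.
One such decomposition:
Bags: B1 = {1, 2, 4}  B2 = {2, 3, 4}  B3 = {0, 3, 4}
Tree: B1–B2, B2–B3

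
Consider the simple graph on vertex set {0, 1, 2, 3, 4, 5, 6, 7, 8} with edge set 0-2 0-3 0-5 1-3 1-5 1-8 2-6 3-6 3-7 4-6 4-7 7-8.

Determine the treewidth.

3

A width-3 tree decomposition is:
Bags: B1 = {4, 6, 7, 8}  B2 = {3, 6, 7, 8}  B3 = {1, 3, 6, 8}  B4 = {1, 2, 3, 6}  B5 = {0, 1, 2, 3}  B6 = {0, 1, 2, 5}
Tree: B1–B2, B2–B3, B3–B4, B4–B5, B5–B6
The largest bag has 4 vertices, giving width 3; this decomposition certifies tw(G) ≤ 3. For the lower bound: the 4 vertex sets {4,7,8}, {6}, {3}, {0,1,2,5} are disjoint, each induces a connected subgraph, and every pair is joined by at least one edge of G. Contracting each set to a single vertex therefore yields K_{4} as a minor, and since treewidth is minor-monotone, tw(G) ≥ tw(K_{4}) = 3. Hence tw(G) = 3 exactly.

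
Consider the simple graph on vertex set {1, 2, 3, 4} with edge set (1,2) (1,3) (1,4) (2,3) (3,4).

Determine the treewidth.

A width-2 tree decomposition is:
Bags: B1 = {1, 2, 3}  B2 = {1, 3, 4}
Tree: B1–B2
Every bag has size at most 3, so the width is 3 − 1 = 2 and tw(G) ≤ 2. On the other hand G contains the 3-clique {1, 2, 3}. A clique must lie in a single bag of any decomposition, so no decomposition can have width below 2. The upper and lower bounds meet at 2, so that is the treewidth.

2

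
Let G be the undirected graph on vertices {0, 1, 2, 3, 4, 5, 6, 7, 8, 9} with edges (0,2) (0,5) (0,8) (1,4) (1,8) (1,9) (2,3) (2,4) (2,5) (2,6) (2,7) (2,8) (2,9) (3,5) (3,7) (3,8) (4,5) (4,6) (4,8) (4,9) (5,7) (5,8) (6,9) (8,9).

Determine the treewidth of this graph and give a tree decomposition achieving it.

Every bag has size at most 4, so the width is 4 − 1 = 3 and tw(G) ≤ 3. On the other hand G contains the 4-clique {1, 4, 8, 9}. A clique must lie in a single bag of any decomposition, so no decomposition can have width below 3. Hence tw(G) = 3 exactly.

Treewidth 3.
One such decomposition:
Bags: B1 = {0, 2, 5, 8}  B2 = {2, 4, 5, 8}  B3 = {2, 4, 8, 9}  B4 = {2, 4, 6, 9}  B5 = {2, 3, 5, 8}  B6 = {1, 4, 8, 9}  B7 = {2, 3, 5, 7}
Tree: B1–B2, B2–B3, B3–B4, B1–B5, B3–B6, B5–B7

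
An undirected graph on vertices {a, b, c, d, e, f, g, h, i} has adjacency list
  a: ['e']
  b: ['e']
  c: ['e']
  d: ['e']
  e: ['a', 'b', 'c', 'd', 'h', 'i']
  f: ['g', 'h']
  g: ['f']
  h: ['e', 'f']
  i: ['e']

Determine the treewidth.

1

A width-1 tree decomposition is:
Bags: B1 = {a, e}  B2 = {c, e}  B3 = {e, h}  B4 = {d, e}  B5 = {b, e}  B6 = {f, h}  B7 = {f, g}  B8 = {e, i}
Tree: B1–B2, B1–B3, B2–B4, B2–B5, B3–B6, B6–B7, B4–B8
Each bag holds 2 vertices, so the decomposition has width 1, which upper-bounds the treewidth. Any graph with an edge has treewidth ≥ 1, and G has the edge a–e. Therefore the treewidth is 1.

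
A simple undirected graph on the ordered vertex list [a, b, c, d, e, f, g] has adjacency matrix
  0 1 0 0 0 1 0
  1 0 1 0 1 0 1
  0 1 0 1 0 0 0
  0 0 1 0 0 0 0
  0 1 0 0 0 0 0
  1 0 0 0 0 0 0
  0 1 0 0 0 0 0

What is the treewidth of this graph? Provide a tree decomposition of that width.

Treewidth 1.
One such decomposition:
Bags: B1 = {b, e}  B2 = {a, b}  B3 = {a, f}  B4 = {b, g}  B5 = {b, c}  B6 = {c, d}
Tree: B1–B2, B2–B3, B1–B4, B2–B5, B5–B6

Every bag has size at most 2, so the width is 2 − 1 = 1 and tw(G) ≤ 1. Any graph with an edge has treewidth ≥ 1, and G has the edge b–e. The upper and lower bounds meet at 1, so that is the treewidth.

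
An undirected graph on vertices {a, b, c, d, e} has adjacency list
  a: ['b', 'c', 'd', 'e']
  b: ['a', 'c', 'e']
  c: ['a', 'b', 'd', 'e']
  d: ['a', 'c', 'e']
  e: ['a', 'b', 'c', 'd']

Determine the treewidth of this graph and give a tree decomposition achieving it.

Each bag holds 4 vertices, so the decomposition has width 3, which upper-bounds the treewidth. On the other hand G contains the 4-clique {a, c, d, e}. A clique must lie in a single bag of any decomposition, so no decomposition can have width below 3. Therefore the treewidth is 3.

Treewidth 3.
One such decomposition:
Bags: B1 = {a, c, d, e}  B2 = {a, b, c, e}
Tree: B1–B2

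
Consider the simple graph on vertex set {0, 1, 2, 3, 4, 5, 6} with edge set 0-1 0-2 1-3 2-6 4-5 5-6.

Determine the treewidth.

1

A width-1 tree decomposition is:
Bags: B1 = {1, 3}  B2 = {0, 1}  B3 = {0, 2}  B4 = {2, 6}  B5 = {5, 6}  B6 = {4, 5}
Tree: B1–B2, B2–B3, B3–B4, B4–B5, B5–B6
Every bag has size at most 2, so the width is 2 − 1 = 1 and tw(G) ≤ 1. Since G has at least one edge (e.g. 3–1), it is not an edgeless graph, so tw(G) ≥ 1. Combining the bounds, tw(G) = 1.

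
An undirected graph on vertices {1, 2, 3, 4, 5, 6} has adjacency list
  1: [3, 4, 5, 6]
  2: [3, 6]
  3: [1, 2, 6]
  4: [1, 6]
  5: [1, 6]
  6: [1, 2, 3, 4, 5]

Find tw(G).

2

A width-2 tree decomposition is:
Bags: B1 = {1, 4, 6}  B2 = {1, 3, 6}  B3 = {2, 3, 6}  B4 = {1, 5, 6}
Tree: B1–B2, B2–B3, B1–B4
The largest bag has 3 vertices, giving width 2; this decomposition certifies tw(G) ≤ 2. For the lower bound, the 3 vertices {1, 3, 6} are pairwise adjacent, and any tree decomposition puts a clique entirely inside one bag — forcing width ≥ 2. Hence tw(G) = 2 exactly.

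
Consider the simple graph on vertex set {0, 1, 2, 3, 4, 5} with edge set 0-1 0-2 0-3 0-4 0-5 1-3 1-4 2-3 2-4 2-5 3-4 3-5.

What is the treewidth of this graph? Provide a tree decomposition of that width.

Each bag holds 4 vertices, so the decomposition has width 3, which upper-bounds the treewidth. Conversely, {0, 1, 3, 4} is a clique of size 4, and the vertices of any clique must share a bag in every tree decomposition; so some bag has ≥ 4 vertices and tw(G) ≥ 3. Hence tw(G) = 3 exactly.

Treewidth 3.
One such decomposition:
Bags: B1 = {0, 1, 3, 4}  B2 = {0, 2, 3, 4}  B3 = {0, 2, 3, 5}
Tree: B1–B2, B2–B3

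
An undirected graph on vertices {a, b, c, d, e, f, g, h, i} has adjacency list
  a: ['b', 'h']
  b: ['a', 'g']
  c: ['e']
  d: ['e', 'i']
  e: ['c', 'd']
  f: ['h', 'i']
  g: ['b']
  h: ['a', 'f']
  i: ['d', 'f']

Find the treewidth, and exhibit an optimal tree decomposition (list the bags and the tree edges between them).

Each bag holds 2 vertices, so the decomposition has width 1, which upper-bounds the treewidth. Any graph with an edge has treewidth ≥ 1, and G has the edge g–b. Combining the bounds, tw(G) = 1.

Treewidth 1.
Bags: B1 = {b, g}  B2 = {a, b}  B3 = {a, h}  B4 = {f, h}  B5 = {f, i}  B6 = {d, i}  B7 = {d, e}  B8 = {c, e}
Tree: B1–B2, B2–B3, B3–B4, B4–B5, B5–B6, B6–B7, B7–B8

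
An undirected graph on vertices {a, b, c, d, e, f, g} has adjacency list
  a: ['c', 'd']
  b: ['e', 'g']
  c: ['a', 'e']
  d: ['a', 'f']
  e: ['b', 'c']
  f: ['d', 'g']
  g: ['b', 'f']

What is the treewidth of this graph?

A width-2 tree decomposition is:
Bags: B1 = {b, c, e}  B2 = {b, c, g}  B3 = {c, f, g}  B4 = {c, d, f}  B5 = {a, c, d}
Tree: B1–B2, B2–B3, B3–B4, B4–B5
Every bag has size at most 3, so the width is 3 − 1 = 2 and tw(G) ≤ 2. Since c–e–b–g–f–d–a–c is a cycle in G, G is not acyclic. Forests are exactly the graphs of treewidth ≤ 1, so tw(G) ≥ 2. Combining the bounds, tw(G) = 2.

2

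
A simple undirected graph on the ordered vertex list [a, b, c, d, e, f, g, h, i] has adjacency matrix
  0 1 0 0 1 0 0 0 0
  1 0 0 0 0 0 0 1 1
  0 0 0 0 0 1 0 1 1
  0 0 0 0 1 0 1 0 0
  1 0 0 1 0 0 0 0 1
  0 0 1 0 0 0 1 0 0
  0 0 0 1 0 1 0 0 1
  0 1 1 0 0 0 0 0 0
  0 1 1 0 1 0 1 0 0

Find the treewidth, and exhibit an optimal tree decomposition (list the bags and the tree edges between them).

Each bag holds 4 vertices, so the decomposition has width 3, which upper-bounds the treewidth. For the lower bound: the 4 vertex sets {a,d,e}, {g}, {i}, {b,c,f,h} are disjoint, each induces a connected subgraph, and every pair is joined by at least one edge of G. Contracting each set to a single vertex therefore yields K_{4} as a minor, and since treewidth is minor-monotone, tw(G) ≥ tw(K_{4}) = 3. The upper and lower bounds meet at 3, so that is the treewidth.

Treewidth 3.
One optimal decomposition is:
Bags: B1 = {a, d, e, g}  B2 = {a, e, g, i}  B3 = {a, b, g, i}  B4 = {b, f, g, i}  B5 = {b, c, f, i}  B6 = {b, c, f, h}
Tree: B1–B2, B2–B3, B3–B4, B4–B5, B5–B6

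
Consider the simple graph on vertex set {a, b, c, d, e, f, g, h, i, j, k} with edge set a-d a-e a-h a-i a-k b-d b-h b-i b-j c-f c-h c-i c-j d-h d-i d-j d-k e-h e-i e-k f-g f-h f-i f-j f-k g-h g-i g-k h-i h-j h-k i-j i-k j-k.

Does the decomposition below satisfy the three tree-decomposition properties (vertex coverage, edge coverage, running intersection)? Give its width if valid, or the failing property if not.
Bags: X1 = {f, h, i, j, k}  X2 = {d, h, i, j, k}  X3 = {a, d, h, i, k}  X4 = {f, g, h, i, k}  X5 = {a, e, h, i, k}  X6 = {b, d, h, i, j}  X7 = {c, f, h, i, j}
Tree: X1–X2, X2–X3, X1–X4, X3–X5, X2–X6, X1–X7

Every vertex of G appears in some bag (union = {a, b, c, d, e, f, g, h, i, j, k}); every edge is covered by a bag; and for each vertex v the set of bags containing v is connected in the bag tree. The decomposition is therefore valid. The largest bag has 5 vertices, so the width is 4.

Yes; width 4.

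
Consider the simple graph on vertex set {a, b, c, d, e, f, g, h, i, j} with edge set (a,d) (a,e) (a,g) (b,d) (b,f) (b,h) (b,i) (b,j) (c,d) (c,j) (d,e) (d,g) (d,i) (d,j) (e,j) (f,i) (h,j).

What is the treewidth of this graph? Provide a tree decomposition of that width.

Treewidth 2.
One optimal decomposition is:
Bags: B1 = {d, e, j}  B2 = {a, d, e}  B3 = {b, d, j}  B4 = {b, h, j}  B5 = {a, d, g}  B6 = {c, d, j}  B7 = {b, d, i}  B8 = {b, f, i}
Tree: B1–B2, B1–B3, B3–B4, B2–B5, B3–B6, B3–B7, B7–B8

Each bag holds 3 vertices, so the decomposition has width 2, which upper-bounds the treewidth. On the other hand G contains the 3-clique {a, d, g}. A clique must lie in a single bag of any decomposition, so no decomposition can have width below 2. Hence tw(G) = 2 exactly.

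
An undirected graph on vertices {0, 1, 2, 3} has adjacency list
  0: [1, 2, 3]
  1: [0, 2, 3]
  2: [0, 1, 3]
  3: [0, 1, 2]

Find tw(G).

A width-3 tree decomposition is:
Bags: B1 = {0, 1, 2, 3}
Tree: (single bag)
A single bag containing all 4 vertices is trivially a valid decomposition of width 3. Conversely, {0, 1, 2, 3} is a clique of size 4, and the vertices of any clique must share a bag in every tree decomposition; so some bag has ≥ 4 vertices and tw(G) ≥ 3. Hence tw(G) = 3 exactly.

3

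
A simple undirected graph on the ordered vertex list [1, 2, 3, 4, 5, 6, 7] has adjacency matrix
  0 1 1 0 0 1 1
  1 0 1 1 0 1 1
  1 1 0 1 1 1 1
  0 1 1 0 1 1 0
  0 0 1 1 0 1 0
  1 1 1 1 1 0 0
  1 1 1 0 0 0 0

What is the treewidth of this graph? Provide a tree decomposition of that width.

Treewidth 3.
One optimal decomposition is:
Bags: B1 = {2, 3, 4, 6}  B2 = {1, 2, 3, 6}  B3 = {1, 2, 3, 7}  B4 = {3, 4, 5, 6}
Tree: B1–B2, B2–B3, B1–B4

The largest bag has 4 vertices, giving width 3; this decomposition certifies tw(G) ≤ 3. For the lower bound, the 4 vertices {1, 2, 3, 6} are pairwise adjacent, and any tree decomposition puts a clique entirely inside one bag — forcing width ≥ 3. Hence tw(G) = 3 exactly.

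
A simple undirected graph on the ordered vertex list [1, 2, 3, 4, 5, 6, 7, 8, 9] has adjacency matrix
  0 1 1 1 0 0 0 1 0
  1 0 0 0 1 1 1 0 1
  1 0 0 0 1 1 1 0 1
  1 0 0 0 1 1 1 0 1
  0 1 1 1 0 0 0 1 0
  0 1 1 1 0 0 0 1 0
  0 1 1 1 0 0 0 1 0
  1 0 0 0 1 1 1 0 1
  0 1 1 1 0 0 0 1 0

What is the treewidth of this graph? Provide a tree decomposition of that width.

Every bag has size at most 5, so the width is 5 − 1 = 4 and tw(G) ≤ 4. For the lower bound: the 5 vertex sets {4,5}, {3,9}, {2,6}, {8}, {7} are disjoint, each induces a connected subgraph, and every pair is joined by at least one edge of G. Contracting each set to a single vertex therefore yields K_{5} as a minor, and since treewidth is minor-monotone, tw(G) ≥ tw(K_{5}) = 4. Therefore the treewidth is 4.

Treewidth 4.
Bags: B1 = {2, 3, 4, 5, 8}  B2 = {2, 3, 4, 8, 9}  B3 = {2, 3, 4, 6, 8}  B4 = {2, 3, 4, 7, 8}  B5 = {1, 2, 3, 4, 8}
Tree: B1–B2, B2–B3, B3–B4, B4–B5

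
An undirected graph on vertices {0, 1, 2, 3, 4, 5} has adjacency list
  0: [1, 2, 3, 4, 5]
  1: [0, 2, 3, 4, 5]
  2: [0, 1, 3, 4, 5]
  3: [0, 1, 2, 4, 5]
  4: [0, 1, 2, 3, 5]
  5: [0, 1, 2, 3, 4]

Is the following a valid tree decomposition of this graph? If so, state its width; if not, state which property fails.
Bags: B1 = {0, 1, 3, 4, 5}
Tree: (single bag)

A tree decomposition must satisfy three properties: every vertex lies in some bag; for every edge, both endpoints lie together in some bag; and for every vertex, the bags containing it form a connected subtree. Here vertex 2 appears in no bag, so the decomposition is invalid.

No — vertex 2 appears in no bag.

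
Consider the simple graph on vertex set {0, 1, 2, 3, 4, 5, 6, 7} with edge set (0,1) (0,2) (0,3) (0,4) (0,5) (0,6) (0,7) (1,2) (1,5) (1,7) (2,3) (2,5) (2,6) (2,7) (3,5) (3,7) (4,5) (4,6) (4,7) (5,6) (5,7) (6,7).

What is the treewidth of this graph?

4

A width-4 tree decomposition is:
Bags: B1 = {0, 2, 5, 6, 7}  B2 = {0, 1, 2, 5, 7}  B3 = {0, 2, 3, 5, 7}  B4 = {0, 4, 5, 6, 7}
Tree: B1–B2, B1–B3, B1–B4
The largest bag has 5 vertices, giving width 4; this decomposition certifies tw(G) ≤ 4. Conversely, {0, 1, 2, 5, 7} is a clique of size 5, and the vertices of any clique must share a bag in every tree decomposition; so some bag has ≥ 5 vertices and tw(G) ≥ 4. Hence tw(G) = 4 exactly.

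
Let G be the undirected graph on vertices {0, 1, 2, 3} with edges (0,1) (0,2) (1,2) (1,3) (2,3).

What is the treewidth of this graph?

A width-2 tree decomposition is:
Bags: B1 = {0, 1, 2}  B2 = {1, 2, 3}
Tree: B1–B2
Every bag has size at most 3, so the width is 3 − 1 = 2 and tw(G) ≤ 2. On the other hand G contains the 3-clique {0, 1, 2}. A clique must lie in a single bag of any decomposition, so no decomposition can have width below 2. The upper and lower bounds meet at 2, so that is the treewidth.

2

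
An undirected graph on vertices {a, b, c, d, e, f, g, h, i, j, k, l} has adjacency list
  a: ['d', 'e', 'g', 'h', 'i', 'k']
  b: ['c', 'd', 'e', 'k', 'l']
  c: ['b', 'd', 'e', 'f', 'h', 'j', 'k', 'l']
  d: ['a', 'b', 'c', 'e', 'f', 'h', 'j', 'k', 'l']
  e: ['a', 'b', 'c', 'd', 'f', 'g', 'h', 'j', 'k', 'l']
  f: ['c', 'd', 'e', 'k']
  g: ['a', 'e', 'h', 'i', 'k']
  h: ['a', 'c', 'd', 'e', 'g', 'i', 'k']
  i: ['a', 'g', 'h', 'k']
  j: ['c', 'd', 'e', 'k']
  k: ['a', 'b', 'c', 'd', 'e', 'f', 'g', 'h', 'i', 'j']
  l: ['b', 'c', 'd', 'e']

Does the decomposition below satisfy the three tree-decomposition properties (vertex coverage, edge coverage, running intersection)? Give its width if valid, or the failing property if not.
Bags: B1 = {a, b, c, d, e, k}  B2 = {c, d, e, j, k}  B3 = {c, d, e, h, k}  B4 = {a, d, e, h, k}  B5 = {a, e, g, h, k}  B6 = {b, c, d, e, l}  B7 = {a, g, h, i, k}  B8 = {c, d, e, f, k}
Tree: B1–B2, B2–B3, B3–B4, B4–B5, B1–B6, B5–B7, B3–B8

No — bags containing vertex a are not connected in the tree.

A tree decomposition must satisfy three properties: every vertex lies in some bag; for every edge, both endpoints lie together in some bag; and for every vertex, the bags containing it form a connected subtree. Here bags containing vertex a are not connected in the tree, so the decomposition is invalid.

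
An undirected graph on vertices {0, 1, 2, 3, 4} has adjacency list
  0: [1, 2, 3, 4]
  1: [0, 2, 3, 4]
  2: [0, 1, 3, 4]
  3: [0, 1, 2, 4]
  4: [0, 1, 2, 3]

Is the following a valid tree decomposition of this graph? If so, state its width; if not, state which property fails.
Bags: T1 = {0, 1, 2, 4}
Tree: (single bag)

No — vertex 3 appears in no bag.

A tree decomposition must satisfy three properties: every vertex lies in some bag; for every edge, both endpoints lie together in some bag; and for every vertex, the bags containing it form a connected subtree. Here vertex 3 appears in no bag, so the decomposition is invalid.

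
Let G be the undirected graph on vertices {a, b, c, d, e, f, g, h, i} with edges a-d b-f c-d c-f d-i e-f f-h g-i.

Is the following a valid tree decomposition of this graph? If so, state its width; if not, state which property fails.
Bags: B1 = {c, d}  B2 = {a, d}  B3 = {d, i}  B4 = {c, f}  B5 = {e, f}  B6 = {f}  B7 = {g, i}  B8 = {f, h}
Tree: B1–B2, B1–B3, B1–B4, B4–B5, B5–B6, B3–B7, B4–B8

A tree decomposition must satisfy three properties: every vertex lies in some bag; for every edge, both endpoints lie together in some bag; and for every vertex, the bags containing it form a connected subtree. Here vertex b appears in no bag, so the decomposition is invalid.

No — vertex b appears in no bag.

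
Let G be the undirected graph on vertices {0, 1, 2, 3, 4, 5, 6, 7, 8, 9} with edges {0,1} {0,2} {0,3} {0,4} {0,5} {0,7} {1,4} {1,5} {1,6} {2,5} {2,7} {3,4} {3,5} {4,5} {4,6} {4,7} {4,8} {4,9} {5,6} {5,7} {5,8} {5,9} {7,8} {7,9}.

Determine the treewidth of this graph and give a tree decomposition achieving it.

Every bag has size at most 4, so the width is 4 − 1 = 3 and tw(G) ≤ 3. On the other hand G contains the 4-clique {0, 2, 5, 7}. A clique must lie in a single bag of any decomposition, so no decomposition can have width below 3. Therefore the treewidth is 3.

Treewidth 3.
One such decomposition:
Bags: B1 = {4, 5, 7, 9}  B2 = {0, 4, 5, 7}  B3 = {4, 5, 7, 8}  B4 = {0, 2, 5, 7}  B5 = {0, 1, 4, 5}  B6 = {1, 4, 5, 6}  B7 = {0, 3, 4, 5}
Tree: B1–B2, B2–B3, B2–B4, B2–B5, B5–B6, B5–B7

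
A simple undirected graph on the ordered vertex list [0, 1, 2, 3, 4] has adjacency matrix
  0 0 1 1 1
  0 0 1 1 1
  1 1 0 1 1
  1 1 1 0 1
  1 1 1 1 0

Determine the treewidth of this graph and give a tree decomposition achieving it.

The largest bag has 4 vertices, giving width 3; this decomposition certifies tw(G) ≤ 3. For the lower bound, the 4 vertices {0, 2, 3, 4} are pairwise adjacent, and any tree decomposition puts a clique entirely inside one bag — forcing width ≥ 3. Therefore the treewidth is 3.

Treewidth 3.
One optimal decomposition is:
Bags: B1 = {0, 2, 3, 4}  B2 = {1, 2, 3, 4}
Tree: B1–B2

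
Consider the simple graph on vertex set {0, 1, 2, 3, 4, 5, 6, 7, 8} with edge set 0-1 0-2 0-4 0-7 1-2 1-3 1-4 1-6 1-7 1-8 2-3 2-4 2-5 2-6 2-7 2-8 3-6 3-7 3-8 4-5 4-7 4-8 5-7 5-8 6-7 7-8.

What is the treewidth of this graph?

A width-4 tree decomposition is:
Bags: B1 = {1, 2, 3, 6, 7}  B2 = {1, 2, 3, 7, 8}  B3 = {1, 2, 4, 7, 8}  B4 = {2, 4, 5, 7, 8}  B5 = {0, 1, 2, 4, 7}
Tree: B1–B2, B2–B3, B3–B4, B3–B5
The largest bag has 5 vertices, giving width 4; this decomposition certifies tw(G) ≤ 4. Conversely, {0, 1, 2, 4, 7} is a clique of size 5, and the vertices of any clique must share a bag in every tree decomposition; so some bag has ≥ 5 vertices and tw(G) ≥ 4. Combining the bounds, tw(G) = 4.

4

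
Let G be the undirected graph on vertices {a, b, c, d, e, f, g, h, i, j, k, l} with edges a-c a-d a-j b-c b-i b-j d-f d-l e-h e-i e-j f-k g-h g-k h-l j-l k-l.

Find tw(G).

A width-3 tree decomposition is:
Bags: B1 = {b, c, e, i}  B2 = {b, c, e, j}  B3 = {a, c, e, j}  B4 = {a, e, h, j}  B5 = {a, h, j, l}  B6 = {a, d, h, l}  B7 = {d, g, h, l}  B8 = {d, g, k, l}  B9 = {d, f, g, k}
Tree: B1–B2, B2–B3, B3–B4, B4–B5, B5–B6, B6–B7, B7–B8, B8–B9
Every bag has size at most 4, so the width is 4 − 1 = 3 and tw(G) ≤ 3. For the lower bound: the 4 vertex sets {b,c,i}, {e}, {j}, {a,d,h,l} are disjoint, each induces a connected subgraph, and every pair is joined by at least one edge of G. Contracting each set to a single vertex therefore yields K_{4} as a minor, and since treewidth is minor-monotone, tw(G) ≥ tw(K_{4}) = 3. Therefore the treewidth is 3.

3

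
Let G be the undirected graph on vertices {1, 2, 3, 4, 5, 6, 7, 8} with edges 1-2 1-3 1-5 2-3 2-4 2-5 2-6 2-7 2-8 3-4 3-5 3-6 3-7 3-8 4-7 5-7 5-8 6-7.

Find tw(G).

A width-3 tree decomposition is:
Bags: B1 = {2, 3, 5, 7}  B2 = {1, 2, 3, 5}  B3 = {2, 3, 6, 7}  B4 = {2, 3, 5, 8}  B5 = {2, 3, 4, 7}
Tree: B1–B2, B1–B3, B2–B4, B3–B5
Each bag holds 4 vertices, so the decomposition has width 3, which upper-bounds the treewidth. For the lower bound, the 4 vertices {2, 3, 4, 7} are pairwise adjacent, and any tree decomposition puts a clique entirely inside one bag — forcing width ≥ 3. Hence tw(G) = 3 exactly.

3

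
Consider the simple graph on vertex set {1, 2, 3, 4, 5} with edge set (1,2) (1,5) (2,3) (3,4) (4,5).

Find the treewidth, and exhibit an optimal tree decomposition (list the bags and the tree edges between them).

Treewidth 2.
One such decomposition:
Bags: B1 = {1, 4, 5}  B2 = {1, 3, 4}  B3 = {1, 2, 3}
Tree: B1–B2, B2–B3

The largest bag has 3 vertices, giving width 2; this decomposition certifies tw(G) ≤ 2. The edges 1–5–4–3–2–1 form a cycle, so G is not a tree and its treewidth is at least 2. The upper and lower bounds meet at 2, so that is the treewidth.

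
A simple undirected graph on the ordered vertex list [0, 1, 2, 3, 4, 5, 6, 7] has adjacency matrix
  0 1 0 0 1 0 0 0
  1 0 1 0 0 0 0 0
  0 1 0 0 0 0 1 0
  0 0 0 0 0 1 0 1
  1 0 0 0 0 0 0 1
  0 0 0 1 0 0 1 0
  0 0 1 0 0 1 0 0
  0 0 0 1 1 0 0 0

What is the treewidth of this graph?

A width-2 tree decomposition is:
Bags: B1 = {2, 5, 6}  B2 = {1, 2, 5}  B3 = {0, 1, 5}  B4 = {0, 4, 5}  B5 = {4, 5, 7}  B6 = {3, 5, 7}
Tree: B1–B2, B2–B3, B3–B4, B4–B5, B5–B6
Each bag holds 3 vertices, so the decomposition has width 2, which upper-bounds the treewidth. The edges 5–6–2–1–0–4–7–3–5 form a cycle, so G is not a tree and its treewidth is at least 2. Combining the bounds, tw(G) = 2.

2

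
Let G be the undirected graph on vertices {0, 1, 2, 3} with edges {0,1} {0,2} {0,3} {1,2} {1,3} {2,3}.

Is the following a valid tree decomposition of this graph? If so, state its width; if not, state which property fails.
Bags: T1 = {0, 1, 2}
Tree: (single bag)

A tree decomposition must satisfy three properties: every vertex lies in some bag; for every edge, both endpoints lie together in some bag; and for every vertex, the bags containing it form a connected subtree. Here vertex 3 appears in no bag, so the decomposition is invalid.

No — vertex 3 appears in no bag.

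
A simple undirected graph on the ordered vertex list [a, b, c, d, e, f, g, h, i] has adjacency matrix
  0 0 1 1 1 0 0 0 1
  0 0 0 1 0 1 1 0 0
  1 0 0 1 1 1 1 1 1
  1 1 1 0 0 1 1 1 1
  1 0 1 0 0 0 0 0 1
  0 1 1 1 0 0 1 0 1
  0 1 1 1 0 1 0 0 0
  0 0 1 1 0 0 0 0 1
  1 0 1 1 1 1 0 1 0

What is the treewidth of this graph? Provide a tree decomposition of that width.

The largest bag has 4 vertices, giving width 3; this decomposition certifies tw(G) ≤ 3. Conversely, {c, d, f, g} is a clique of size 4, and the vertices of any clique must share a bag in every tree decomposition; so some bag has ≥ 4 vertices and tw(G) ≥ 3. The upper and lower bounds meet at 3, so that is the treewidth.

Treewidth 3.
One such decomposition:
Bags: B1 = {a, c, d, i}  B2 = {a, c, e, i}  B3 = {c, d, f, i}  B4 = {c, d, f, g}  B5 = {b, d, f, g}  B6 = {c, d, h, i}
Tree: B1–B2, B1–B3, B3–B4, B4–B5, B1–B6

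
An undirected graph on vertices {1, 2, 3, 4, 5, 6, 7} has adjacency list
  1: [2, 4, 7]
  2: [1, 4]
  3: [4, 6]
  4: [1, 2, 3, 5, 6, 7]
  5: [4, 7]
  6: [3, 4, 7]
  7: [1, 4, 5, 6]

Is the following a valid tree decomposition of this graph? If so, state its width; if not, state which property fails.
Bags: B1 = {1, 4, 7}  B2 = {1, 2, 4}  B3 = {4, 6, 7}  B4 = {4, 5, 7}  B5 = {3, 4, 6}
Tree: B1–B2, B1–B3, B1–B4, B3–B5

Yes; width 2.

Checking the three conditions: (i) the bags cover all of {1, 2, 3, 4, 5, 6, 7}; (ii) for each edge, some bag contains both endpoints; (iii) the bags containing any fixed vertex form a subtree. All hold, so the decomposition is valid with width 3 − 1 = 2.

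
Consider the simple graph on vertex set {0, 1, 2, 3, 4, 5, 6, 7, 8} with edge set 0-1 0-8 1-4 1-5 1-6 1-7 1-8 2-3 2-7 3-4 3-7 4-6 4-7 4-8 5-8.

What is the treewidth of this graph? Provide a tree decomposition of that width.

Treewidth 2.
One optimal decomposition is:
Bags: B1 = {1, 4, 8}  B2 = {0, 1, 8}  B3 = {1, 4, 6}  B4 = {1, 4, 7}  B5 = {3, 4, 7}  B6 = {2, 3, 7}  B7 = {1, 5, 8}
Tree: B1–B2, B1–B3, B3–B4, B4–B5, B5–B6, B2–B7

Each bag holds 3 vertices, so the decomposition has width 2, which upper-bounds the treewidth. On the other hand G contains the 3-clique {0, 1, 8}. A clique must lie in a single bag of any decomposition, so no decomposition can have width below 2. The upper and lower bounds meet at 2, so that is the treewidth.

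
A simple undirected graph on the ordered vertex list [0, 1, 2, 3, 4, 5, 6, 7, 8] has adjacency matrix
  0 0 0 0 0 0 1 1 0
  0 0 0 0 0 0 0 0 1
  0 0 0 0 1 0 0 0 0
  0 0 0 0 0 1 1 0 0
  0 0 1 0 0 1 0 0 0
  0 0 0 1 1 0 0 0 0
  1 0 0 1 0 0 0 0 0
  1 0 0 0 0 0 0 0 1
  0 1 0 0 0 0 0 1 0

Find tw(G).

A width-1 tree decomposition is:
Bags: B1 = {2, 4}  B2 = {4, 5}  B3 = {3, 5}  B4 = {3, 6}  B5 = {0, 6}  B6 = {0, 7}  B7 = {7, 8}  B8 = {1, 8}
Tree: B1–B2, B2–B3, B3–B4, B4–B5, B5–B6, B6–B7, B7–B8
Each bag holds 2 vertices, so the decomposition has width 1, which upper-bounds the treewidth. G has an edge, so its treewidth is at least 1. The upper and lower bounds meet at 1, so that is the treewidth.

1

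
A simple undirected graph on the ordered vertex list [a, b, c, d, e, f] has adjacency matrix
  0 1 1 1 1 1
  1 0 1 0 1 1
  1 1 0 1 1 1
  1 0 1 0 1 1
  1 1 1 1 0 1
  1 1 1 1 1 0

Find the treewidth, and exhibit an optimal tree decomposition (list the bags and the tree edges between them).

Treewidth 4.
One such decomposition:
Bags: B1 = {a, b, c, e, f}  B2 = {a, c, d, e, f}
Tree: B1–B2

Every bag has size at most 5, so the width is 5 − 1 = 4 and tw(G) ≤ 4. Conversely, {a, c, d, e, f} is a clique of size 5, and the vertices of any clique must share a bag in every tree decomposition; so some bag has ≥ 5 vertices and tw(G) ≥ 4. Hence tw(G) = 4 exactly.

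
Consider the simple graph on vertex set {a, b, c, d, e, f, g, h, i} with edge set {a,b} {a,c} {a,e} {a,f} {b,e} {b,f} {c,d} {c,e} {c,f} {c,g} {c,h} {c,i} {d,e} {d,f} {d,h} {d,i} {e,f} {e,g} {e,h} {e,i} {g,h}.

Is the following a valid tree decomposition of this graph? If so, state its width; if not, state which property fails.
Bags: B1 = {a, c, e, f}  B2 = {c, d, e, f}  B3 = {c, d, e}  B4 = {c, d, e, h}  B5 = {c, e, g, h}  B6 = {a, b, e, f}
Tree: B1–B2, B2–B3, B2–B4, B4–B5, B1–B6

A tree decomposition must satisfy three properties: every vertex lies in some bag; for every edge, both endpoints lie together in some bag; and for every vertex, the bags containing it form a connected subtree. Here vertex i appears in no bag, so the decomposition is invalid.

No — vertex i appears in no bag.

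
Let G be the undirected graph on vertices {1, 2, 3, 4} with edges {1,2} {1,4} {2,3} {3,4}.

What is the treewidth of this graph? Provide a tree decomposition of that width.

The largest bag has 3 vertices, giving width 2; this decomposition certifies tw(G) ≤ 2. For the lower bound, G contains the cycle 3–2–1–4–3, so G is not a forest; only forests have treewidth ≤ 1, hence tw(G) ≥ 2. Combining the bounds, tw(G) = 2.

Treewidth 2.
One such decomposition:
Bags: B1 = {1, 2, 3}  B2 = {1, 3, 4}
Tree: B1–B2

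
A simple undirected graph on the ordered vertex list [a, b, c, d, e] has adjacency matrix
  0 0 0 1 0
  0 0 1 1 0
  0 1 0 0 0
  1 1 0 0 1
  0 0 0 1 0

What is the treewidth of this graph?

A width-1 tree decomposition is:
Bags: B1 = {b, d}  B2 = {a, d}  B3 = {b, c}  B4 = {d, e}
Tree: B1–B2, B1–B3, B1–B4
Each bag holds 2 vertices, so the decomposition has width 1, which upper-bounds the treewidth. Any graph with an edge has treewidth ≥ 1, and G has the edge d–b. Combining the bounds, tw(G) = 1.

1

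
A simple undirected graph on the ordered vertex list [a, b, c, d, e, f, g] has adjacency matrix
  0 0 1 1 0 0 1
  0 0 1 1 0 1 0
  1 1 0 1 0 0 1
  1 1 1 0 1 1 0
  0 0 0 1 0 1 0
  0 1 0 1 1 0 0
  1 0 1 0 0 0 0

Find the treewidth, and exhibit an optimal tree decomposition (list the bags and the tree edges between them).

Treewidth 2.
One such decomposition:
Bags: B1 = {b, d, f}  B2 = {b, c, d}  B3 = {a, c, d}  B4 = {d, e, f}  B5 = {a, c, g}
Tree: B1–B2, B2–B3, B1–B4, B3–B5

Every bag has size at most 3, so the width is 3 − 1 = 2 and tw(G) ≤ 2. On the other hand G contains the 3-clique {a, c, d}. A clique must lie in a single bag of any decomposition, so no decomposition can have width below 2. The upper and lower bounds meet at 2, so that is the treewidth.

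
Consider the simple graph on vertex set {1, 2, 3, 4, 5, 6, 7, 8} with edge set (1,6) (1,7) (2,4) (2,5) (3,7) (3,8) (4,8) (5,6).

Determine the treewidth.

A width-2 tree decomposition is:
Bags: B1 = {1, 5, 6}  B2 = {1, 2, 5}  B3 = {1, 2, 4}  B4 = {1, 4, 8}  B5 = {1, 3, 8}  B6 = {1, 3, 7}
Tree: B1–B2, B2–B3, B3–B4, B4–B5, B5–B6
Each bag holds 3 vertices, so the decomposition has width 2, which upper-bounds the treewidth. The edges 1–6–5–2–4–8–3–7–1 form a cycle, so G is not a tree and its treewidth is at least 2. The upper and lower bounds meet at 2, so that is the treewidth.

2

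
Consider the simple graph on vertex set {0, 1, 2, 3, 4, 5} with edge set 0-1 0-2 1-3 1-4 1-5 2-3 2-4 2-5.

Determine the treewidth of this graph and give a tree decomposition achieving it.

Treewidth 2.
One optimal decomposition is:
Bags: B1 = {1, 2, 3}  B2 = {1, 2, 5}  B3 = {1, 2, 4}  B4 = {0, 1, 2}
Tree: B1–B2, B2–B3, B3–B4

Every bag has size at most 3, so the width is 3 − 1 = 2 and tw(G) ≤ 2. The edges 3–2–5–1–3 form a cycle, so G is not a tree and its treewidth is at least 2. The upper and lower bounds meet at 2, so that is the treewidth.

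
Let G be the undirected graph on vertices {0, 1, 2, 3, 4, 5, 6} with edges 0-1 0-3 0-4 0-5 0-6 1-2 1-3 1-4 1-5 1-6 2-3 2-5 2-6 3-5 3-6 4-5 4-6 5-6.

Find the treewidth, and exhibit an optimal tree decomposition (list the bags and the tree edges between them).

Treewidth 4.
One optimal decomposition is:
Bags: B1 = {0, 1, 4, 5, 6}  B2 = {0, 1, 3, 5, 6}  B3 = {1, 2, 3, 5, 6}
Tree: B1–B2, B2–B3

Each bag holds 5 vertices, so the decomposition has width 4, which upper-bounds the treewidth. Conversely, {0, 1, 3, 5, 6} is a clique of size 5, and the vertices of any clique must share a bag in every tree decomposition; so some bag has ≥ 5 vertices and tw(G) ≥ 4. Hence tw(G) = 4 exactly.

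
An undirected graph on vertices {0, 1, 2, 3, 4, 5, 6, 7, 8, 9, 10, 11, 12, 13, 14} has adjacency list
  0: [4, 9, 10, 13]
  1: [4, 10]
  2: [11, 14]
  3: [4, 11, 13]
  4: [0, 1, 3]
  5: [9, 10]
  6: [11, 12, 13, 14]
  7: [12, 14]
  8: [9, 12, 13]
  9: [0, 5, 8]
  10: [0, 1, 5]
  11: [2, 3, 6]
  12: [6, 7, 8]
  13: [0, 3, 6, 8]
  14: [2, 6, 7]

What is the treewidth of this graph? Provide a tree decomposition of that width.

Treewidth 3.
One optimal decomposition is:
Bags: B1 = {2, 7, 12, 14}  B2 = {2, 6, 12, 14}  B3 = {2, 6, 11, 12}  B4 = {6, 8, 11, 12}  B5 = {6, 8, 11, 13}  B6 = {3, 8, 11, 13}  B7 = {3, 8, 9, 13}  B8 = {0, 3, 9, 13}  B9 = {0, 3, 4, 9}  B10 = {0, 4, 5, 9}  B11 = {0, 4, 5, 10}  B12 = {1, 4, 5, 10}
Tree: B1–B2, B2–B3, B3–B4, B4–B5, B5–B6, B6–B7, B7–B8, B8–B9, B9–B10, B10–B11, B11–B12

The largest bag has 4 vertices, giving width 3; this decomposition certifies tw(G) ≤ 3. For the lower bound: the 4 vertex sets {2,7,14}, {12}, {6}, {3,8,11,13} are disjoint, each induces a connected subgraph, and every pair is joined by at least one edge of G. Contracting each set to a single vertex therefore yields K_{4} as a minor, and since treewidth is minor-monotone, tw(G) ≥ tw(K_{4}) = 3. The upper and lower bounds meet at 3, so that is the treewidth.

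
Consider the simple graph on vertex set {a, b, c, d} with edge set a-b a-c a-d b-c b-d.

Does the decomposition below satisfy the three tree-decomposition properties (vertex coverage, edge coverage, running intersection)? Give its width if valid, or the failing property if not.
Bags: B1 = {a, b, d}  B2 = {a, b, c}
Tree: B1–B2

Yes; width 2.

Vertex coverage: the bags together contain {a, b, c, d}, the full vertex set. Edge coverage: each edge of G has both endpoints in at least one bag. Running intersection: for every vertex, the bags containing it form a connected subtree. All three properties hold, so this is a valid tree decomposition of width max|bag| − 1 = 2, and hence tw(G) ≤ 2.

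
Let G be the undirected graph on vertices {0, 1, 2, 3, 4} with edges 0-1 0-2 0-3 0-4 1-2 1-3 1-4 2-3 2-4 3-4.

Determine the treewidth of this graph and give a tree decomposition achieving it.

A single bag containing all 5 vertices is trivially a valid decomposition of width 4. On the other hand G contains the 5-clique {0, 1, 2, 3, 4}. A clique must lie in a single bag of any decomposition, so no decomposition can have width below 4. Therefore the treewidth is 4.

Treewidth 4.
Bags: B1 = {0, 1, 2, 3, 4}
Tree: (single bag)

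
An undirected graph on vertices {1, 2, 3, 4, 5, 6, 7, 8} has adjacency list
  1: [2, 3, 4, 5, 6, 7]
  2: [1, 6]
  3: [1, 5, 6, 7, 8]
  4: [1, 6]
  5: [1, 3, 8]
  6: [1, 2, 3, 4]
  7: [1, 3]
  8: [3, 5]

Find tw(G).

A width-2 tree decomposition is:
Bags: B1 = {1, 3, 7}  B2 = {1, 3, 5}  B3 = {1, 3, 6}  B4 = {3, 5, 8}  B5 = {1, 4, 6}  B6 = {1, 2, 6}
Tree: B1–B2, B1–B3, B2–B4, B3–B5, B5–B6
Every bag has size at most 3, so the width is 3 − 1 = 2 and tw(G) ≤ 2. On the other hand G contains the 3-clique {3, 5, 8}. A clique must lie in a single bag of any decomposition, so no decomposition can have width below 2. The upper and lower bounds meet at 2, so that is the treewidth.

2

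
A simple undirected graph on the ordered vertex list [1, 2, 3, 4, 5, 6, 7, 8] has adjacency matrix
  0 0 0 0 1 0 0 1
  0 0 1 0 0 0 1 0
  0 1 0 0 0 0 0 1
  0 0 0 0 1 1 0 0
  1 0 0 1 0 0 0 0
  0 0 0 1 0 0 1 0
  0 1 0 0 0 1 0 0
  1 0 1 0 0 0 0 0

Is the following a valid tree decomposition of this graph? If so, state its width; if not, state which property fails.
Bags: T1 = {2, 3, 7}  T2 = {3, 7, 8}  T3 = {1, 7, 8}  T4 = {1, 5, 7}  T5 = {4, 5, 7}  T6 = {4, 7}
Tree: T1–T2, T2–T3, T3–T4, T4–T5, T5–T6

No — vertex 6 appears in no bag.

A tree decomposition must satisfy three properties: every vertex lies in some bag; for every edge, both endpoints lie together in some bag; and for every vertex, the bags containing it form a connected subtree. Here vertex 6 appears in no bag, so the decomposition is invalid.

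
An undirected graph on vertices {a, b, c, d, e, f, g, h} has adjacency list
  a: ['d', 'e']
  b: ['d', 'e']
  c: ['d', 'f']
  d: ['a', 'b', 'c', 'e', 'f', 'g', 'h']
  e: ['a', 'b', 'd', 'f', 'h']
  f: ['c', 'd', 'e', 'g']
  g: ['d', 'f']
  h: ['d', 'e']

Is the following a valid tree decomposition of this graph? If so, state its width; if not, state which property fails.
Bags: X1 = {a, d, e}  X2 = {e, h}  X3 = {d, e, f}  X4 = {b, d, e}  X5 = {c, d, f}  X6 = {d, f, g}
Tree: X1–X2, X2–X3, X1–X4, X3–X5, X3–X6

A tree decomposition must satisfy three properties: every vertex lies in some bag; for every edge, both endpoints lie together in some bag; and for every vertex, the bags containing it form a connected subtree. Here edge (d,h) lies in no bag, so the decomposition is invalid.

No — edge (d,h) lies in no bag.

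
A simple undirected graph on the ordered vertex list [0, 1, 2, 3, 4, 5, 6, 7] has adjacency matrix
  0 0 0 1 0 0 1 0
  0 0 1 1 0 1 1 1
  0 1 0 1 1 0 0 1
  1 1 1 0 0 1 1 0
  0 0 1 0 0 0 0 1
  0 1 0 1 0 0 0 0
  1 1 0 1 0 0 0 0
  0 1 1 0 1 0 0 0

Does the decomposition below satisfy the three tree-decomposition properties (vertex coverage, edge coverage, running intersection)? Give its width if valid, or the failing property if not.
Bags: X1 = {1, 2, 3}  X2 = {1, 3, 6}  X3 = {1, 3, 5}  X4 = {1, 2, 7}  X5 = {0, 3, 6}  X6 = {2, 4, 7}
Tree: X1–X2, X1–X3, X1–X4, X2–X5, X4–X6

Vertex coverage: the bags together contain {0, 1, 2, 3, 4, 5, 6, 7}, the full vertex set. Edge coverage: each edge of G has both endpoints in at least one bag. Running intersection: for every vertex, the bags containing it form a connected subtree. All three properties hold, so this is a valid tree decomposition of width max|bag| − 1 = 2, and hence tw(G) ≤ 2.

Yes; width 2.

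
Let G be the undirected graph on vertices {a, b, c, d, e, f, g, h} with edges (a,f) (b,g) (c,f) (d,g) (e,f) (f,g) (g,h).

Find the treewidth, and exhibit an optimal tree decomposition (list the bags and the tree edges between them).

Treewidth 1.
One optimal decomposition is:
Bags: B1 = {b, g}  B2 = {f, g}  B3 = {d, g}  B4 = {c, f}  B5 = {g, h}  B6 = {a, f}  B7 = {e, f}
Tree: B1–B2, B2–B3, B2–B4, B2–B5, B4–B6, B6–B7

The largest bag has 2 vertices, giving width 1; this decomposition certifies tw(G) ≤ 1. G has an edge, so its treewidth is at least 1. Hence tw(G) = 1 exactly.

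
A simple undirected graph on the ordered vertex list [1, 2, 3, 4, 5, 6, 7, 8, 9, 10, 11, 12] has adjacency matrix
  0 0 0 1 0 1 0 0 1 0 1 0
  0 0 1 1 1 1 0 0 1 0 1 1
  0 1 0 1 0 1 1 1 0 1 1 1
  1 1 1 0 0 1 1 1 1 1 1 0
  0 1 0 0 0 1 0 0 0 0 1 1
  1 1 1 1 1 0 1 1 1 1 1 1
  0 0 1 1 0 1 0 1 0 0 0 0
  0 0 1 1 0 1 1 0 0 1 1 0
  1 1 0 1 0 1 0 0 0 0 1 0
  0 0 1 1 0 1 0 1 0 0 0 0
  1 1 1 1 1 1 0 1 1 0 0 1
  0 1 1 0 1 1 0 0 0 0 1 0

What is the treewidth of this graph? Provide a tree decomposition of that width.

Every bag has size at most 5, so the width is 5 − 1 = 4 and tw(G) ≤ 4. On the other hand G contains the 5-clique {2, 3, 6, 11, 12}. A clique must lie in a single bag of any decomposition, so no decomposition can have width below 4. Therefore the treewidth is 4.

Treewidth 4.
One such decomposition:
Bags: B1 = {2, 3, 4, 6, 11}  B2 = {3, 4, 6, 8, 11}  B3 = {2, 3, 6, 11, 12}  B4 = {2, 4, 6, 9, 11}  B5 = {3, 4, 6, 8, 10}  B6 = {2, 5, 6, 11, 12}  B7 = {3, 4, 6, 7, 8}  B8 = {1, 4, 6, 9, 11}
Tree: B1–B2, B1–B3, B1–B4, B2–B5, B3–B6, B2–B7, B4–B8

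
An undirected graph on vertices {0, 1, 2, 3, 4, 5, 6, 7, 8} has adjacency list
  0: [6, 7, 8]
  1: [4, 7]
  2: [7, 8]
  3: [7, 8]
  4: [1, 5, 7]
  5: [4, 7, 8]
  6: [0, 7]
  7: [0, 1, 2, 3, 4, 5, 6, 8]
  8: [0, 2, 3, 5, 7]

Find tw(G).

A width-2 tree decomposition is:
Bags: B1 = {0, 7, 8}  B2 = {0, 6, 7}  B3 = {5, 7, 8}  B4 = {4, 5, 7}  B5 = {2, 7, 8}  B6 = {3, 7, 8}  B7 = {1, 4, 7}
Tree: B1–B2, B1–B3, B3–B4, B3–B5, B1–B6, B4–B7
Each bag holds 3 vertices, so the decomposition has width 2, which upper-bounds the treewidth. Conversely, {0, 7, 8} is a clique of size 3, and the vertices of any clique must share a bag in every tree decomposition; so some bag has ≥ 3 vertices and tw(G) ≥ 2. Hence tw(G) = 2 exactly.

2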